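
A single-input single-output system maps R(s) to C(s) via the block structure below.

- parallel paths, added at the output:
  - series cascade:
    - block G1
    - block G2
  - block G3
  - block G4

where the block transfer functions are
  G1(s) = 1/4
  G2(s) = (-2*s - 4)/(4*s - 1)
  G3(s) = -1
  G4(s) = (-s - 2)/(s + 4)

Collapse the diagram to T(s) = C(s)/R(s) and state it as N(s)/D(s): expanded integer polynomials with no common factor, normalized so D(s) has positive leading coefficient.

The answer is (-17*s^2 - 50*s + 4)/(8*s^2 + 30*s - 8).

Reasoning:
Step 1: cascade G1, G2; result (-s - 2)/(8*s - 2)
Step 2: reduce the parallel group (G1*G2), G3, G4, which is the overall transfer function T(s) = C(s)/R(s) in lowest terms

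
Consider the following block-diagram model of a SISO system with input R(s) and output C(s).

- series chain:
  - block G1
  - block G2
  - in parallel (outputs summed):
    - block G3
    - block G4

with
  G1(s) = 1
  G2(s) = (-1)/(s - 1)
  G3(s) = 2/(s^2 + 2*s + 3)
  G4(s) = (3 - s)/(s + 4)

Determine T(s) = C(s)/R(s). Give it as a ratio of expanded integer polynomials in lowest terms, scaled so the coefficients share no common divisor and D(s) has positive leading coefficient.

Step 1 - sum the parallel branches G3, G4 -> (-s^3 + s^2 + 5*s + 17)/(s^3 + 6*s^2 + 11*s + 12)
Step 2 - cascade G1, G2, (G3+G4): this yields T(s), and no further normalization is needed

Therefore the answer is (s^3 - s^2 - 5*s - 17)/(s^4 + 5*s^3 + 5*s^2 + s - 12).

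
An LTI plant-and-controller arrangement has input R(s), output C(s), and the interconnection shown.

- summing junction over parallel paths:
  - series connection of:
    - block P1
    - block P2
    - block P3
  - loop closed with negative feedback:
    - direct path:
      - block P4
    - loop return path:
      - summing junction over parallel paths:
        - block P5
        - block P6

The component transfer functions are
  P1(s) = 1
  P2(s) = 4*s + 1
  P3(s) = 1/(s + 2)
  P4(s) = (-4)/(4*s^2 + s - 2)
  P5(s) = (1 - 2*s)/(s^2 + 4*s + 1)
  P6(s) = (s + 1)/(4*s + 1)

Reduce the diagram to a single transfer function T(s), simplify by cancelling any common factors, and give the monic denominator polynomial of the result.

Step 1 - cascade P1, P2, P3 -> (4*s + 1)/(s + 2)
Step 2 - parallel reduction of P5, P6 -> (s^3 - 3*s^2 + 7*s + 2)/(4*s^3 + 17*s^2 + 8*s + 1)
Step 3 - close the feedback loop around P4, (P5+P6) -> (-16*s^3 - 68*s^2 - 32*s - 4)/(16*s^5 + 72*s^4 + 37*s^3 - 10*s^2 - 43*s - 10)
Step 4 - combine (P1*P2*P3), [P4/(1+P4*(P5+P6))] in parallel -> (64*s^6 + 304*s^5 + 204*s^4 - 103*s^3 - 350*s^2 - 151*s - 18)/(16*s^6 + 104*s^5 + 181*s^4 + 64*s^3 - 63*s^2 - 96*s - 20)
Step 4 gives the fully reduced T(s), with no common factor left to cancel. The denominator's leading coefficient is 16, so divide each of its coefficients by 16 to get the monic form.

Answer: s^6 + 13*s^5/2 + 181*s^4/16 + 4*s^3 - 63*s^2/16 - 6*s - 5/4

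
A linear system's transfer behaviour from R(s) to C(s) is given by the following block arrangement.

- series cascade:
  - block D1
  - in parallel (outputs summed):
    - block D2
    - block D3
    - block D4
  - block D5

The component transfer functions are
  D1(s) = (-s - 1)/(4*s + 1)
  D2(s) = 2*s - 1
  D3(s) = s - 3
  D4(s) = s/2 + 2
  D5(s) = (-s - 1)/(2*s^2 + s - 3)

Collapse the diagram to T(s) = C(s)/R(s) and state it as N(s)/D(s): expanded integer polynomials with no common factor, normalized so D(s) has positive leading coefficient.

Step 1 - reduce the parallel group D2, D3, D4 = 7*s/2 - 2
Step 2 - reduce the series chain D1, (D2+D3+D4), D5: this yields T(s), and no further normalization is needed

Final answer: (7*s^3 + 10*s^2 - s - 4)/(16*s^3 + 12*s^2 - 22*s - 6)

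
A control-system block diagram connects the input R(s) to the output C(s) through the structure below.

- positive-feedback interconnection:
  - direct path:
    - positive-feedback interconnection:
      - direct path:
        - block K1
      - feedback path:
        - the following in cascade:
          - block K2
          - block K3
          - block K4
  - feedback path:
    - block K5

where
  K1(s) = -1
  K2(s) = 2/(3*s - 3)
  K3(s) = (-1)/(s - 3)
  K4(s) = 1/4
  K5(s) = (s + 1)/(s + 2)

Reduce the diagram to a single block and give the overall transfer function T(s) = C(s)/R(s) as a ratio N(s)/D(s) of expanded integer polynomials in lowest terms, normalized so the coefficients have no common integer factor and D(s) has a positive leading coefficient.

1. cascade K2, K3, K4: (-1)/(6*s^2 - 24*s + 18)
2. collapse the loop (K1 forward, (K2*K3*K4) return): (-6*s^2 + 24*s - 18)/(6*s^2 - 24*s + 17)
3. apply the feedback formula to [K1/(1-K1*(K2*K3*K4))], K5: this yields T(s), and no further normalization is needed

Therefore the answer is (-6*s^3 + 12*s^2 + 30*s - 36)/(12*s^3 - 30*s^2 - 37*s + 52).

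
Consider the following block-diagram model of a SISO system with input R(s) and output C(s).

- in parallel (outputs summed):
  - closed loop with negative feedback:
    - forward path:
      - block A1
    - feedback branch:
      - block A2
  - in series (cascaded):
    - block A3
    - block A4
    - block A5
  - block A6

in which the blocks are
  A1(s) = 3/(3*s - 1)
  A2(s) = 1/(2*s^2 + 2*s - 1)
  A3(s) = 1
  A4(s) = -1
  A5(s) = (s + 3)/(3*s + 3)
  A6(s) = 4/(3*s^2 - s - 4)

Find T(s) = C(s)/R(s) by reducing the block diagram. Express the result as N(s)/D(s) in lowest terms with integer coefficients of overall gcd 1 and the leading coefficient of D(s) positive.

Reducing step by step:

1. collapse the loop (A1 forward, A2 return); result (6*s^2 + 6*s - 3)/(6*s^3 + 4*s^2 - 5*s + 4)
2. reduce the series chain A3, A4, A5; result (-s - 3)/(3*s + 3)
3. parallel reduction of [A1/(1+A1*A2)], (A3*A4*A5), A6, giving the overall T(s)

Answer: (-18*s^5 + 12*s^4 + 175*s^3 - 8*s^2 - 203*s + 132)/(54*s^5 + 18*s^4 - 129*s^3 + 3*s^2 + 48*s - 48)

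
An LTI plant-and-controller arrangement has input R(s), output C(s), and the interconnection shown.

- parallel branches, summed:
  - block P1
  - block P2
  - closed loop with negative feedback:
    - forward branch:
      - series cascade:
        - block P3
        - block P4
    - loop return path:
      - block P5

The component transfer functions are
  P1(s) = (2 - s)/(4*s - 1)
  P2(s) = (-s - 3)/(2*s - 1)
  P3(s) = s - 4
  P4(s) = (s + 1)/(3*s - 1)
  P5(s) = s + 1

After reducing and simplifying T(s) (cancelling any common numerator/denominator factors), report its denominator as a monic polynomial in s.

First reduce the diagram to T(s).

Step 1: combine P3, P4 in series, giving (s^2 - 3*s - 4)/(3*s - 1)
Step 2: apply the feedback formula to (P3*P4), P5, giving (s^2 - 3*s - 4)/(s^3 - 2*s^2 - 4*s - 5)
Step 3: combine P1, P2, [(P3*P4)/(1+(P3*P4)*P5)] in parallel, giving (-6*s^5 + 14*s^4 + 7*s^3 + 39*s^2 + 47*s - 9)/(8*s^5 - 22*s^4 - 19*s^3 - 18*s^2 + 26*s - 5)
The result of step 3 is T(s) in lowest terms. Its denominator has leading coefficient 8; dividing the denominator through by 8 makes it monic.

Answer: s^5 - 11*s^4/4 - 19*s^3/8 - 9*s^2/4 + 13*s/4 - 5/8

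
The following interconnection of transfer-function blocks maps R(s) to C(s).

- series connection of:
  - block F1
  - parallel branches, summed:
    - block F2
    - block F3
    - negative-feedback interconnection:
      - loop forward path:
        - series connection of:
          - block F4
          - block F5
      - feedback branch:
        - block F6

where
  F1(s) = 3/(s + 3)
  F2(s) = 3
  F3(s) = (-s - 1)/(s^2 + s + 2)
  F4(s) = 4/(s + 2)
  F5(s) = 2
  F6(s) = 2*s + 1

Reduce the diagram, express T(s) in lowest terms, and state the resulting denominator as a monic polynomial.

1. combine F4, F5 in series = 8/(s + 2)
2. feedback reduction of (F4*F5), F6 = 8/(17*s + 10)
3. add F2, F3, [(F4*F5)/(1+(F4*F5)*F6)] (parallel) = (51*s^3 + 72*s^2 + 113*s + 66)/(17*s^3 + 27*s^2 + 44*s + 20)
4. series reduction of F1, (F2+F3+[(F4*F5)/(1+(F4*F5)*F6)]) = (153*s^3 + 216*s^2 + 339*s + 198)/(17*s^4 + 78*s^3 + 125*s^2 + 152*s + 60)
That last expression is T(s), already simplified. Scaling its denominator by 1/17 (the reciprocal of the leading coefficient) yields the monic denominator.

Hence the answer: s^4 + 78*s^3/17 + 125*s^2/17 + 152*s/17 + 60/17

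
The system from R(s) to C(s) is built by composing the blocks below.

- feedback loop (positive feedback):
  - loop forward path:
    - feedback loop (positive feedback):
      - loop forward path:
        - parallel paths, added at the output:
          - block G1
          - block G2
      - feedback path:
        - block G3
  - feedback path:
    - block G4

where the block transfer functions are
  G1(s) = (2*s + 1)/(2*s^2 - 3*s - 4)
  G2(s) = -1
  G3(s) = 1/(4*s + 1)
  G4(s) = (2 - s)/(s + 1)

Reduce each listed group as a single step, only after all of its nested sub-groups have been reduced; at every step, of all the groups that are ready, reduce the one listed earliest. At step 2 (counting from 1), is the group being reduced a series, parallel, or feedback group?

The answer is feedback.

Reasoning:
Step 1 - add G1, G2 (parallel)
Step 2 - close the feedback loop around (G1+G2), G3
Step 3 - feedback reduction of [(G1+G2)/(1-(G1+G2)*G3)], G4
So the answer for step 2 is feedback.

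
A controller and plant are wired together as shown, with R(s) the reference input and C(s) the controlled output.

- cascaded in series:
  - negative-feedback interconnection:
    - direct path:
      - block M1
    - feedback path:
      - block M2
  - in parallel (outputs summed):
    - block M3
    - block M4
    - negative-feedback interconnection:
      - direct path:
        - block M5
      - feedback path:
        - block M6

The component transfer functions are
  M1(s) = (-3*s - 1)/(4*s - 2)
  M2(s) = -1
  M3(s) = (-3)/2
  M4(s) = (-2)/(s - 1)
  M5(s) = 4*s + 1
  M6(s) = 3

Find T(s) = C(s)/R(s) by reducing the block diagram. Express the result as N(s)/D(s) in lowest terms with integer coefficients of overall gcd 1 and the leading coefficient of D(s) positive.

[1] reduce the feedback loop with forward M1 and return M2 gives (-3*s - 1)/(7*s - 1)
[2] apply the feedback formula to M5, M6 gives (4*s + 1)/(12*s + 4)
[3] reduce the parallel group M3, M4, [M5/(1+M5*M6)] gives (-14*s^2 - 15*s - 3)/(12*s^2 - 8*s - 4)
[4] cascade [M1/(1+M1*M2)], (M3+M4+[M5/(1+M5*M6)]) - this is the overall T(s), already in the required normalized form

Answer: (14*s^2 + 15*s + 3)/(28*s^2 - 32*s + 4)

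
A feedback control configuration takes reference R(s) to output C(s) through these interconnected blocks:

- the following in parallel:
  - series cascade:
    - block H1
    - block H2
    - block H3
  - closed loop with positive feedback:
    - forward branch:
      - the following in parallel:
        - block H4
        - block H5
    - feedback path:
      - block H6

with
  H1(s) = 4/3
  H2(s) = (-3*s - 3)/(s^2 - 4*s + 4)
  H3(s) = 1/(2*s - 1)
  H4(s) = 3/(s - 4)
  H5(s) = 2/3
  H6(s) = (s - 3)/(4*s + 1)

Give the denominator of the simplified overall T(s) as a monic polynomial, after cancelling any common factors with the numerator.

The answer is s^5 - 17*s^4/2 + 231*s^3/10 - 439*s^2/20 + 13*s/5 + 9/5.

Reasoning:
Step 1. series reduction of H1, H2, H3 -> (-4*s - 4)/(2*s^3 - 9*s^2 + 12*s - 4)
Step 2. add H4, H5 (parallel) -> (2*s + 1)/(3*s - 12)
Step 3. close the feedback loop around (H4+H5), H6 -> (8*s^2 + 6*s + 1)/(10*s^2 - 40*s - 9)
Step 4. parallel reduction of (H1*H2*H3), [(H4+H5)/(1-(H4+H5)*H6)] -> (16*s^5 - 60*s^4 + 4*s^3 + 151*s^2 + 184*s + 32)/(20*s^5 - 170*s^4 + 462*s^3 - 439*s^2 + 52*s + 36)
Step 4 gives the fully reduced T(s), with no common factor left to cancel. The denominator's leading coefficient is 20, so divide each of its coefficients by 20 to get the monic form.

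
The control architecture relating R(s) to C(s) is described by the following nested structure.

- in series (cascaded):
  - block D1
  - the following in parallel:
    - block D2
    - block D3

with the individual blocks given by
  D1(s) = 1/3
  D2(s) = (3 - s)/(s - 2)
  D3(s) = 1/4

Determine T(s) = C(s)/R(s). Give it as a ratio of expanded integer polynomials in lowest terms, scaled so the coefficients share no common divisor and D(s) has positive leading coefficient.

The answer is (10 - 3*s)/(12*s - 24).

Reasoning:
Step 1: add D2, D3 (parallel): (10 - 3*s)/(4*s - 8)
Step 2: reduce the series chain D1, (D2+D3): this yields T(s), and no further normalization is needed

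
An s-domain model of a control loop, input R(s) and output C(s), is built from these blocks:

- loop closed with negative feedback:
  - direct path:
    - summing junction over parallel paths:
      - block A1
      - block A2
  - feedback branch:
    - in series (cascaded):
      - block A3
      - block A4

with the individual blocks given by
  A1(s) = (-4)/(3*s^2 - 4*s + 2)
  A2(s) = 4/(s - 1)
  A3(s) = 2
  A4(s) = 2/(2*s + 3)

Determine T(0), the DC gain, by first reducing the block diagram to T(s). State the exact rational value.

1. reduce the parallel group A1, A2: (12*s^2 - 20*s + 12)/(3*s^3 - 7*s^2 + 6*s - 2)
2. multiply A3, A4 (series): 4/(2*s + 3)
3. collapse the loop ((A1+A2) forward, (A3*A4) return): (24*s^3 - 4*s^2 - 36*s + 36)/(6*s^4 - 5*s^3 + 39*s^2 - 66*s + 42)
That last expression is T(s); at s = 0 only the constant terms survive, so T(0) = 36/42 = 6/7.

Answer: 6/7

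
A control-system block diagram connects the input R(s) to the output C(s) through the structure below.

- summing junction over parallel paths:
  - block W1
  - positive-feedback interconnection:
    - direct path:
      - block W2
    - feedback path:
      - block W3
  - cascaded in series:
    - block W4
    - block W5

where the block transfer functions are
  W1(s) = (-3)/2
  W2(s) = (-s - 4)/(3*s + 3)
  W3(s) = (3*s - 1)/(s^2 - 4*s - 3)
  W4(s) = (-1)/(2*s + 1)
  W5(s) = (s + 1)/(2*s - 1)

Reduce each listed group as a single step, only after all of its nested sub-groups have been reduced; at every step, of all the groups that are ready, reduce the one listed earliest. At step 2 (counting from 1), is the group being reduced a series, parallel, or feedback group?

Step 1 - apply the feedback formula to W2, W3
Step 2 - series reduction of W4, W5
Step 3 - combine W1, [W2/(1-W2*W3)], (W4*W5) in parallel
At step 2 the group reduced is series.

Hence the answer: series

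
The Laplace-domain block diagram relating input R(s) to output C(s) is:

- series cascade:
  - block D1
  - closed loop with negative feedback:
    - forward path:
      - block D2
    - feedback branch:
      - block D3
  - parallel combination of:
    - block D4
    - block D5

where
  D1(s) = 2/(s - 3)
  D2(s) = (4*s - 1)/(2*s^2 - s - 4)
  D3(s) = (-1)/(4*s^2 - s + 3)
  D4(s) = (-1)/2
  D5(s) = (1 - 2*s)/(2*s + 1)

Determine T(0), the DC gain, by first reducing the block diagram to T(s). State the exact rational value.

1. reduce the feedback loop with forward D2 and return D3 = (16*s^3 - 8*s^2 + 13*s - 3)/(8*s^4 - 6*s^3 - 9*s^2 - 3*s - 11)
2. parallel reduction of D4, D5 = (1 - 6*s)/(4*s + 2)
3. multiply D1, [D2/(1+D2*D3)], (D4+D5) (series) = (-96*s^4 + 64*s^3 - 86*s^2 + 31*s - 3)/(16*s^6 - 52*s^5 - 12*s^4 + 57*s^3 + 20*s^2 + 64*s + 33)
That last expression is T(s); at s = 0 only the constant terms survive, so T(0) = -3/33 = -1/11.

Therefore the answer is -1/11.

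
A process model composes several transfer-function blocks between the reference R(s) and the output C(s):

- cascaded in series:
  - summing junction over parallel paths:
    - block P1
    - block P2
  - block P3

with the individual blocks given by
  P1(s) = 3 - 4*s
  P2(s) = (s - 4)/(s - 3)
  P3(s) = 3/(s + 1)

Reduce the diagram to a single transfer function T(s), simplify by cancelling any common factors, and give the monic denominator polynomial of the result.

First reduce the diagram to T(s).

Step 1: sum the parallel branches P1, P2 gives (-4*s^2 + 16*s - 13)/(s - 3)
Step 2: cascade (P1+P2), P3 gives (-12*s^2 + 48*s - 39)/(s^2 - 2*s - 3)
No further cancellation is possible in the step-2 result, so that is T(s). Its denominator is already monic.

Answer: s^2 - 2*s - 3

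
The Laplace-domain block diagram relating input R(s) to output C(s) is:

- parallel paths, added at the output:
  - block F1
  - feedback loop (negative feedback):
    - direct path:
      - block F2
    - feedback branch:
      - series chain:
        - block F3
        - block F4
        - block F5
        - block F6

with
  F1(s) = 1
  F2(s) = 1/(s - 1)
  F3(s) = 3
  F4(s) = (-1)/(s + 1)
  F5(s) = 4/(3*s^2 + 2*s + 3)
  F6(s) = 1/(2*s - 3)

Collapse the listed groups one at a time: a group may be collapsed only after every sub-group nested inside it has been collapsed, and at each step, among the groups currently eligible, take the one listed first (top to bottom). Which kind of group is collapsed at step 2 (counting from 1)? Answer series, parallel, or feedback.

[1] multiply F3, F4, F5, F6 (series)
[2] close the feedback loop around F2, (F3*F4*F5*F6)
[3] reduce the parallel group F1, [F2/(1+F2*(F3*F4*F5*F6))]
At step 2 the group reduced is feedback.

Therefore the answer is feedback.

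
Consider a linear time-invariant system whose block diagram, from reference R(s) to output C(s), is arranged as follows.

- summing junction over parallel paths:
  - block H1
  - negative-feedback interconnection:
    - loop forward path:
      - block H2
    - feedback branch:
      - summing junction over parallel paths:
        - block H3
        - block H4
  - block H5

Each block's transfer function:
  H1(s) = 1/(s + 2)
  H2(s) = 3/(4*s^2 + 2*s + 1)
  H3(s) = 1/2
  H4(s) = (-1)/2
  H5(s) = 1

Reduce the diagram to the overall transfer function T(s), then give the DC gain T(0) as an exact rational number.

Step 1 - combine H3, H4 in parallel, giving 0
Step 2 - close the feedback loop around H2, (H3+H4), giving 3/(4*s^2 + 2*s + 1)
Step 3 - combine H1, [H2/(1+H2*(H3+H4))], H5 in parallel, giving (4*s^3 + 14*s^2 + 10*s + 9)/(4*s^3 + 10*s^2 + 5*s + 2)
The step-3 result is T(s). Setting s = 0: T(0) = 9/2.

Final answer: 9/2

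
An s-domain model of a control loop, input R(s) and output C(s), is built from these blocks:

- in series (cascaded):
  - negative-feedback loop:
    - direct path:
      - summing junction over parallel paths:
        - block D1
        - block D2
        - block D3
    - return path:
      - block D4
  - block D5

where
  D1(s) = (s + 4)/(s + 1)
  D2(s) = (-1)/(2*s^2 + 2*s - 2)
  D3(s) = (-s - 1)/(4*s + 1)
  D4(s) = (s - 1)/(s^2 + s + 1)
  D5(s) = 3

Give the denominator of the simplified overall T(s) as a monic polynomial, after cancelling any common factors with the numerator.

Answer: s^6 + 4*s^5 + 15*s^4/2 + s^3/2 - 61*s^2/8 + 3*s/2 + 5/8

Working:
(1) sum the parallel branches D1, D2, D3: (6*s^4 + 36*s^3 + 26*s^2 - 29*s - 7)/(8*s^4 + 18*s^3 + 4*s^2 - 8*s - 2)
(2) feedback reduction of (D1+D2+D3), D4: (6*s^6 + 42*s^5 + 68*s^4 + 33*s^3 - 10*s^2 - 36*s - 7)/(8*s^6 + 32*s^5 + 60*s^4 + 4*s^3 - 61*s^2 + 12*s + 5)
(3) reduce the series chain [(D1+D2+D3)/(1+(D1+D2+D3)*D4)], D5: (18*s^6 + 126*s^5 + 204*s^4 + 99*s^3 - 30*s^2 - 108*s - 21)/(8*s^6 + 32*s^5 + 60*s^4 + 4*s^3 - 61*s^2 + 12*s + 5)
Step 3 gives the fully reduced T(s), with no common factor left to cancel. The denominator's leading coefficient is 8, so divide each of its coefficients by 8 to get the monic form.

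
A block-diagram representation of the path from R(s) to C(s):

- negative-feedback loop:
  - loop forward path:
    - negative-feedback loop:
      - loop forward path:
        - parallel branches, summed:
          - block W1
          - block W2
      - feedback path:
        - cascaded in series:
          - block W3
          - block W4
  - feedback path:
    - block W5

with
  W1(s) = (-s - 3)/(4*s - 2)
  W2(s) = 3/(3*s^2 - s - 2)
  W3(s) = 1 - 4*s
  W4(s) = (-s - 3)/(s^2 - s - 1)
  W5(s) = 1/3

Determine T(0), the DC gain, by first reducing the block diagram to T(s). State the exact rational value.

First reduce the diagram to T(s).

[1] add W1, W2 (parallel); result (-3*s^3 - 8*s^2 + 17*s)/(12*s^3 - 10*s^2 - 6*s + 4)
[2] series reduction of W3, W4; result (4*s^2 + 11*s - 3)/(s^2 - s - 1)
[3] collapse the loop ((W1+W2) forward, (W3*W4) return); result (3*s^5 + 5*s^4 - 28*s^3 + 9*s^2 + 17*s)/(87*s^4 + 19*s^3 - 231*s^2 + 49*s + 4)
[4] close the feedback loop around [(W1+W2)/(1+(W1+W2)*(W3*W4))], W5; result (9*s^5 + 15*s^4 - 84*s^3 + 27*s^2 + 51*s)/(3*s^5 + 266*s^4 + 29*s^3 - 684*s^2 + 164*s + 12)
Evaluating the step-4 result (the overall T(s)) at s = 0 gives T(0) = 0/12 = 0.

Answer: 0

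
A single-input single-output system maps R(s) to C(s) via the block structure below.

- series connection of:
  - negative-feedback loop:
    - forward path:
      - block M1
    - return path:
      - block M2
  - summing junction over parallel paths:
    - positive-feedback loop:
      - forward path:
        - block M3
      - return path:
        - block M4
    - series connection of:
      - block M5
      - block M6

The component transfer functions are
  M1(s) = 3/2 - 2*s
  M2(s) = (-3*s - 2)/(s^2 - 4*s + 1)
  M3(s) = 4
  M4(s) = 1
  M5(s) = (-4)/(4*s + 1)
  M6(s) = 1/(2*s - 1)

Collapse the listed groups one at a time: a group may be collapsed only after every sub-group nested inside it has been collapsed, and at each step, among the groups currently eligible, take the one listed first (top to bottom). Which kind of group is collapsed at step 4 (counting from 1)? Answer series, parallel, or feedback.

Reducing step by step:

1. apply the feedback formula to M1, M2
2. reduce the feedback loop with forward M3 and return M4
3. reduce the series chain M5, M6
4. parallel reduction of [M3/(1-M3*M4)], (M5*M6)
5. series reduction of [M1/(1+M1*M2)], ([M3/(1-M3*M4)]+(M5*M6))
At step 4 the group reduced is parallel.

Answer: parallel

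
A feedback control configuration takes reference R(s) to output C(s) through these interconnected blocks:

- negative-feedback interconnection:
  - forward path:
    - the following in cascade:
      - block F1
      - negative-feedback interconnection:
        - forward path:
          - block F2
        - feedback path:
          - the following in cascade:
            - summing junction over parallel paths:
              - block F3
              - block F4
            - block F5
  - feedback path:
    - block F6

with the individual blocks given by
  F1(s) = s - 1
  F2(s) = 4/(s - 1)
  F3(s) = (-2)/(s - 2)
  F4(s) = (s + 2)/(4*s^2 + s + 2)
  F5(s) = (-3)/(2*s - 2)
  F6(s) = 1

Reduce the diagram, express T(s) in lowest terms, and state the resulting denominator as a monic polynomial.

Step 1: combine F3, F4 in parallel: (-7*s^2 - 2*s - 8)/(4*s^3 - 7*s^2 - 4)
Step 2: reduce the series chain (F3+F4), F5: (21*s^2 + 6*s + 24)/(8*s^4 - 22*s^3 + 14*s^2 - 8*s + 8)
Step 3: feedback reduction of F2, ((F3+F4)*F5): (16*s^4 - 44*s^3 + 28*s^2 - 16*s + 16)/(4*s^5 - 15*s^4 + 18*s^3 + 31*s^2 + 20*s + 44)
Step 4: cascade F1, [F2/(1+F2*((F3+F4)*F5))]: (16*s^5 - 60*s^4 + 72*s^3 - 44*s^2 + 32*s - 16)/(4*s^5 - 15*s^4 + 18*s^3 + 31*s^2 + 20*s + 44)
Step 5: feedback reduction of (F1*[F2/(1+F2*((F3+F4)*F5))]), F6: (16*s^5 - 60*s^4 + 72*s^3 - 44*s^2 + 32*s - 16)/(20*s^5 - 75*s^4 + 90*s^3 - 13*s^2 + 52*s + 28)
Step 5 gives the fully reduced T(s), with no common factor left to cancel. The denominator's leading coefficient is 20, so divide each of its coefficients by 20 to get the monic form.

Hence the answer: s^5 - 15*s^4/4 + 9*s^3/2 - 13*s^2/20 + 13*s/5 + 7/5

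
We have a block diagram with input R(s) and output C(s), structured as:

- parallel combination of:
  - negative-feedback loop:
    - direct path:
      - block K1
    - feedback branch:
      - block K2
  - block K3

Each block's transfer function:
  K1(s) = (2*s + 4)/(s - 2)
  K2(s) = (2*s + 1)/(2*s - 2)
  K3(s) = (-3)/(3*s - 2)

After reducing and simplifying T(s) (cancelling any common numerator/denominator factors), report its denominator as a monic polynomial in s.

1. collapse the loop (K1 forward, K2 return): (2*s^2 + 2*s - 4)/(3*s^2 + 2*s + 4)
2. sum the parallel branches [K1/(1+K1*K2)], K3: (6*s^3 - 7*s^2 - 22*s - 4)/(9*s^3 + 8*s - 8)
T(s) is the step-2 result (common factors already cancelled). Leading coefficient of the denominator: 9. Divide through by 9 for the monic polynomial.

Hence the answer: s^3 + 8*s/9 - 8/9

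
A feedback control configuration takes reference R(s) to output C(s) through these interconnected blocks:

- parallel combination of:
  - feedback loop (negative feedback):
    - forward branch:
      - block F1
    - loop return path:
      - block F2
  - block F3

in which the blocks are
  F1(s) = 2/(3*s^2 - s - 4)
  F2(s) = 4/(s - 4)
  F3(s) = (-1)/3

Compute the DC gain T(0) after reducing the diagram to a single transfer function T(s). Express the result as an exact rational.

Reducing step by step:

Step 1. reduce the feedback loop with forward F1 and return F2, giving (2*s - 8)/(3*s^3 - 13*s^2 + 24)
Step 2. add [F1/(1+F1*F2)], F3 (parallel), giving (-3*s^3 + 13*s^2 + 6*s - 48)/(9*s^3 - 39*s^2 + 72)
DC gain: substitute s = 0 into T(s) from step 2: T(0) = -48/72 = -2/3.

Answer: -2/3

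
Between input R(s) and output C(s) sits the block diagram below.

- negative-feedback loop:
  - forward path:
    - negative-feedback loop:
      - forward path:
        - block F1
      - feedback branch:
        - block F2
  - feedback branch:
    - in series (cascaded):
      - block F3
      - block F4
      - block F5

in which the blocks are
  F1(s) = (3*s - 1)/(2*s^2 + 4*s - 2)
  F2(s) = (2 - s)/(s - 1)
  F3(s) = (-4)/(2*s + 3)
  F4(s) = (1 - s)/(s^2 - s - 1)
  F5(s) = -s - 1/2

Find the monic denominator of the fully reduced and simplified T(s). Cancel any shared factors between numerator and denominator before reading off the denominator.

The answer is s^6 - 21*s^4/4 + 11*s^3/2 - 2*s^2 - 9*s/4 + 1/2.

Reasoning:
[1] close the feedback loop around F1, F2 gives (3*s^2 - 4*s + 1)/(2*s^3 - s^2 + s)
[2] combine F3, F4, F5 in series gives (-4*s^2 + 2*s + 2)/(2*s^3 + s^2 - 5*s - 3)
[3] apply the feedback formula to [F1/(1+F1*F2)], (F3*F4*F5) gives (6*s^5 - 5*s^4 - 17*s^3 + 12*s^2 + 7*s - 3)/(4*s^6 - 21*s^4 + 22*s^3 - 8*s^2 - 9*s + 2)
No further cancellation is possible in the step-3 result, so that is T(s). Its denominator becomes monic after dividing by the leading coefficient 4.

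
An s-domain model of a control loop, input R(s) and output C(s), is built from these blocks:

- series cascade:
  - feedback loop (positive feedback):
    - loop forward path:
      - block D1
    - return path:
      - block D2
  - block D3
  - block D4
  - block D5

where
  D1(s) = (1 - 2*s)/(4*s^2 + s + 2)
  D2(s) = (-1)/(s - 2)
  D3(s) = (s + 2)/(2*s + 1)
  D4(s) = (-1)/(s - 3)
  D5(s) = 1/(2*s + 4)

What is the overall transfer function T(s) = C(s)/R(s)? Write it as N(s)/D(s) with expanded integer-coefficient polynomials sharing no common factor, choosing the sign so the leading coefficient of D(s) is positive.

Answer: (2*s^2 - 5*s + 2)/(16*s^5 - 68*s^4 + 38*s^3 + 50*s^2 + 42*s + 18)

Working:
1. collapse the loop (D1 forward, D2 return) gives (-2*s^2 + 5*s - 2)/(4*s^3 - 7*s^2 - 2*s - 3)
2. series reduction of [D1/(1-D1*D2)], D3, D4, D5, which is the overall transfer function T(s) = C(s)/R(s) in lowest terms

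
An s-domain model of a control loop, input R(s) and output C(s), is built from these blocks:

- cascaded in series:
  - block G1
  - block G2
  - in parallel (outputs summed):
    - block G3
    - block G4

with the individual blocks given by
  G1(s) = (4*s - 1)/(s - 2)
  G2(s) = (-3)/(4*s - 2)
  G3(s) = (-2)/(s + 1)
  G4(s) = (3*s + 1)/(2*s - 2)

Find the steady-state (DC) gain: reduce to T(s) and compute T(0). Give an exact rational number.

Answer: -15/8

Working:
Step 1: reduce the parallel group G3, G4 gives (3*s^2 + 5)/(2*s^2 - 2)
Step 2: multiply G1, G2, (G3+G4) (series) gives (-36*s^3 + 9*s^2 - 60*s + 15)/(8*s^4 - 20*s^3 + 20*s - 8)
Evaluating the step-2 result (the overall T(s)) at s = 0 gives T(0) = 15/(-8) = -15/8.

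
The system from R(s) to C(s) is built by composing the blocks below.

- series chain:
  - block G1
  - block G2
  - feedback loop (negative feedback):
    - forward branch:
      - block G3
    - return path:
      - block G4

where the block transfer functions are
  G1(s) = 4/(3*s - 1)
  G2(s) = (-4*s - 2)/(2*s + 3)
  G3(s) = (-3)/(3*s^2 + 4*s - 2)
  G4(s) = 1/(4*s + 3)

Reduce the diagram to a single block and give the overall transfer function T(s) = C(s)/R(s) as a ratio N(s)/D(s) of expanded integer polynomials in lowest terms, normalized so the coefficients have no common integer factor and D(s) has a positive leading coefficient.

[1] reduce the feedback loop with forward G3 and return G4 = (-12*s - 9)/(12*s^3 + 25*s^2 + 4*s - 9)
[2] combine G1, G2, [G3/(1+G3*G4)] in series, giving the overall T(s)

Therefore the answer is (192*s^2 + 240*s + 72)/(72*s^5 + 234*s^4 + 163*s^3 - 101*s^2 - 75*s + 27).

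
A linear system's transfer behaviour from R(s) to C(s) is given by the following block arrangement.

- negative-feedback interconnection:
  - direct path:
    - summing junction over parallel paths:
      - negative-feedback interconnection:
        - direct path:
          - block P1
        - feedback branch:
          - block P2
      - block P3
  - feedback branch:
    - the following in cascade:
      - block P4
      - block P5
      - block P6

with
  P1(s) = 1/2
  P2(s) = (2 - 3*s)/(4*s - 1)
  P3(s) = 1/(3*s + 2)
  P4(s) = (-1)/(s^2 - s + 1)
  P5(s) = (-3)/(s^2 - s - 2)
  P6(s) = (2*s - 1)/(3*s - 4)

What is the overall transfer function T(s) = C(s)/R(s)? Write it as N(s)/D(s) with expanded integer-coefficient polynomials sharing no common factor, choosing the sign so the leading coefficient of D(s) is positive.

First reduce the diagram to T(s).

[1] apply the feedback formula to P1, P2, giving (4*s - 1)/(5*s)
[2] parallel reduction of [P1/(1+P1*P2)], P3, giving (12*s^2 + 10*s - 2)/(15*s^2 + 10*s)
[3] cascade P4, P5, P6, giving (6*s - 3)/(3*s^5 - 10*s^4 + 8*s^3 + 3*s^2 - 10*s + 8)
[4] feedback reduction of ([P1/(1+P1*P2)]+P3), (P4*P5*P6) - this is the overall T(s), already in the required normalized form

Answer: (36*s^6 - 126*s^5 + 116*s^4 + 20*s^3 - 126*s^2 + 116*s - 16)/(45*s^6 - 165*s^5 + 185*s^4 - 60*s^3 + 12*s^2 + 32*s + 6)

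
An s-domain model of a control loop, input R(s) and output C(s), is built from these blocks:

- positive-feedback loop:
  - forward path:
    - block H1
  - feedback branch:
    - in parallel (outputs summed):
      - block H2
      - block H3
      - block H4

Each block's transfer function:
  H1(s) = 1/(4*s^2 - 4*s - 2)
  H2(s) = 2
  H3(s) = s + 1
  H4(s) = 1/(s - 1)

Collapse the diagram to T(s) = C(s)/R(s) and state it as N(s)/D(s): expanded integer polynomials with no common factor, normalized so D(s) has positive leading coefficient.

1. add H2, H3, H4 (parallel) gives (s^2 + 2*s - 2)/(s - 1)
2. feedback reduction of H1, (H2+H3+H4), giving the overall T(s)

Answer: (s - 1)/(4*s^3 - 9*s^2 + 4)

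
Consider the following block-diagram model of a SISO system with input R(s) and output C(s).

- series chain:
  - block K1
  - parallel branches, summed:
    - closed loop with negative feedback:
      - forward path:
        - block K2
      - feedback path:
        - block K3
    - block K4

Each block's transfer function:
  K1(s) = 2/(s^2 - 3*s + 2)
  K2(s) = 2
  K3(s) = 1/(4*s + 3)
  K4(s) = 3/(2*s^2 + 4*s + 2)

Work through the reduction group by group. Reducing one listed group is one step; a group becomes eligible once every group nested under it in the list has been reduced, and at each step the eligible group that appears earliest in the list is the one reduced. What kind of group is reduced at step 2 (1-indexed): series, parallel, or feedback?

Reducing step by step:

1. reduce the feedback loop with forward K2 and return K3
2. combine [K2/(1+K2*K3)], K4 in parallel
3. multiply K1, ([K2/(1+K2*K3)]+K4) (series)
At step 2 the group reduced is parallel.

Answer: parallel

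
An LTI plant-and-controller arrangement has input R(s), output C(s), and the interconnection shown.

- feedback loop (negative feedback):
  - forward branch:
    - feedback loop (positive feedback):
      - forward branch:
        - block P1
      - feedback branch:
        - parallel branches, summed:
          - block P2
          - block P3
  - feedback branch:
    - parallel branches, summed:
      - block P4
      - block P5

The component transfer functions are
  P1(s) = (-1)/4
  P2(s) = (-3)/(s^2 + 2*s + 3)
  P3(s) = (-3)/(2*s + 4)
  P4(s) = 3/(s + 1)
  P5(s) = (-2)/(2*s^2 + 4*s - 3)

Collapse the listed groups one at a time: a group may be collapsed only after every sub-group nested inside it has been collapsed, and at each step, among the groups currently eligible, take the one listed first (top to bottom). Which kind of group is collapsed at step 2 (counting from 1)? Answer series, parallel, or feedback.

The answer is feedback.

Reasoning:
Step 1. parallel reduction of P2, P3
Step 2. close the feedback loop around P1, (P2+P3)
Step 3. sum the parallel branches P4, P5
Step 4. feedback reduction of [P1/(1-P1*(P2+P3))], (P4+P5)
So the answer for step 2 is feedback.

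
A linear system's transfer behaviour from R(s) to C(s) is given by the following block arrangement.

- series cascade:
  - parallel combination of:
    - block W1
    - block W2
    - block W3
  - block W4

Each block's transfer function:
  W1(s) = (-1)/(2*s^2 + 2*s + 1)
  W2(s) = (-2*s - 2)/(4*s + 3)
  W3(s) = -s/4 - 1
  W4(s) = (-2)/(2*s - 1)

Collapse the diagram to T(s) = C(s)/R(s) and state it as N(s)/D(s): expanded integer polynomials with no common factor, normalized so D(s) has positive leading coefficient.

Answer: (8*s^4 + 62*s^3 + 98*s^2 + 83*s + 32)/(32*s^4 + 40*s^3 + 12*s^2 - 8*s - 6)

Working:
Step 1 - parallel reduction of W1, W2, W3 gives (-8*s^4 - 62*s^3 - 98*s^2 - 83*s - 32)/(32*s^3 + 56*s^2 + 40*s + 12)
Step 2 - multiply (W1+W2+W3), W4 (series); the result is T(s) itself (integer coefficients, no common factor, positive leading denominator coefficient)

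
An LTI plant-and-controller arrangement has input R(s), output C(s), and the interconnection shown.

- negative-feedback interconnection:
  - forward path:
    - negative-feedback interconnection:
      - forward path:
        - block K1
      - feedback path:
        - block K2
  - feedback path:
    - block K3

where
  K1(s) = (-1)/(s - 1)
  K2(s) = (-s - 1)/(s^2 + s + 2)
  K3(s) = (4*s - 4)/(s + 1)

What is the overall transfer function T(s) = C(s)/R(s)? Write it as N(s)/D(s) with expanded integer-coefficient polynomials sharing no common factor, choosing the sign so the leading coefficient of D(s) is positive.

The answer is (-s^3 - 2*s^2 - 3*s - 2)/(s^4 - 3*s^3 + 2*s^2 - 3*s + 7).

Reasoning:
Step 1 - feedback reduction of K1, K2 gives (-s^2 - s - 2)/(s^3 + 2*s - 1)
Step 2 - collapse the loop ([K1/(1+K1*K2)] forward, K3 return): this yields T(s), and no further normalization is needed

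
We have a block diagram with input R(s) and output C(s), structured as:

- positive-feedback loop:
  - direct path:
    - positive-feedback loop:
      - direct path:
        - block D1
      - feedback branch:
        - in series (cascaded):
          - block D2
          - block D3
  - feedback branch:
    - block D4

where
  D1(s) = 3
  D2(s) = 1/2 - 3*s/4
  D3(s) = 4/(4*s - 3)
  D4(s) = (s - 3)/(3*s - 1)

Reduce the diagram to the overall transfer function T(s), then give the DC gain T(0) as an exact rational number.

Step 1 - reduce the series chain D2, D3 = (2 - 3*s)/(4*s - 3)
Step 2 - feedback reduction of D1, (D2*D3) = (12*s - 9)/(13*s - 9)
Step 3 - feedback reduction of [D1/(1-D1*(D2*D3))], D4 = (36*s^2 - 39*s + 9)/(27*s^2 + 5*s - 18)
The step-3 result is T(s). Setting s = 0: T(0) = 9/(-18) = -1/2.

Therefore the answer is -1/2.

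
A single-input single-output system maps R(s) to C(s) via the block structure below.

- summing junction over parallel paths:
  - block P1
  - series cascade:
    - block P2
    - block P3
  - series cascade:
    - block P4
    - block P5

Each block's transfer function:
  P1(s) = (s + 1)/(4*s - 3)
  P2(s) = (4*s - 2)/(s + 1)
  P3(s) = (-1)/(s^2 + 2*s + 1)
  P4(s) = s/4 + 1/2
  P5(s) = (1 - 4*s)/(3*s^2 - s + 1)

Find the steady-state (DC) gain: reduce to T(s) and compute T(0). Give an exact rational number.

Step 1 - cascade P2, P3; result (2 - 4*s)/(s^3 + 3*s^2 + 3*s + 1)
Step 2 - cascade P4, P5; result (-4*s^2 - 7*s + 2)/(12*s^2 - 4*s + 4)
Step 3 - sum the parallel branches P1, (P2*P3), (P4*P5); result (-4*s^6 - 20*s^5 - 199*s^4 + 361*s^3 - 143*s^2 + 127*s - 26)/(48*s^6 + 92*s^5 + 16*s^4 - 36*s^3 - 4*s^2 - 8*s - 12)
The step-3 result is T(s). Setting s = 0: T(0) = -26/(-12) = 13/6.

Answer: 13/6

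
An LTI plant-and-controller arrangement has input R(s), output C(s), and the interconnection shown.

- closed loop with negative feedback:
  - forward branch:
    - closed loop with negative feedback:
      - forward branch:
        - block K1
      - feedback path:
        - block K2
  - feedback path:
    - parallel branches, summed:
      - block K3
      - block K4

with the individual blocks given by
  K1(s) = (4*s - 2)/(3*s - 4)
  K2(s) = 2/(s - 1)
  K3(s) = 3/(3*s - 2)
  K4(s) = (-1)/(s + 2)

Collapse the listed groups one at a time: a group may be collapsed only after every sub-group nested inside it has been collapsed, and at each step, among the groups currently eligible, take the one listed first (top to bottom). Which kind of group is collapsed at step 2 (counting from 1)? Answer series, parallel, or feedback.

Answer: parallel

Working:
(1) close the feedback loop around K1, K2
(2) combine K3, K4 in parallel
(3) close the feedback loop around [K1/(1+K1*K2)], (K3+K4)
Step 2 collapses a parallel group.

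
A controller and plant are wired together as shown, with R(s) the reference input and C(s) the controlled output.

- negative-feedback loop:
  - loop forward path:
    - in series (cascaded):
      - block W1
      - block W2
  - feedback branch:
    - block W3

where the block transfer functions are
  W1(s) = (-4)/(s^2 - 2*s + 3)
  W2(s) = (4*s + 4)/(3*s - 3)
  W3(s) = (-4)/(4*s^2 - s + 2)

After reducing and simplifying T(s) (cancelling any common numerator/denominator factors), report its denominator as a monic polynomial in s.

Step 1: multiply W1, W2 (series): (-16*s - 16)/(3*s^3 - 9*s^2 + 15*s - 9)
Step 2: collapse the loop ((W1*W2) forward, W3 return): (-64*s^3 - 48*s^2 - 16*s - 32)/(12*s^5 - 39*s^4 + 75*s^3 - 69*s^2 + 103*s + 46)
Step 2 gives the fully reduced T(s), with no common factor left to cancel. The denominator's leading coefficient is 12, so divide each of its coefficients by 12 to get the monic form.

Final answer: s^5 - 13*s^4/4 + 25*s^3/4 - 23*s^2/4 + 103*s/12 + 23/6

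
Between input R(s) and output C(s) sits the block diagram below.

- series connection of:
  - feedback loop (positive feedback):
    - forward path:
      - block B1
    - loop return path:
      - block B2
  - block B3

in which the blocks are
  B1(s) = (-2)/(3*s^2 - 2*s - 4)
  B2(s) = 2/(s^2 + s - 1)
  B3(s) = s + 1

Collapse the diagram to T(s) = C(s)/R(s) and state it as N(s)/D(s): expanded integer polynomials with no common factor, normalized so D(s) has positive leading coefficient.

Step 1 - collapse the loop (B1 forward, B2 return) gives (-2*s^2 - 2*s + 2)/(3*s^4 + s^3 - 9*s^2 - 2*s + 8)
Step 2 - series reduction of [B1/(1-B1*B2)], B3; the result is T(s) itself (integer coefficients, no common factor, positive leading denominator coefficient)

Answer: (-2*s^3 - 4*s^2 + 2)/(3*s^4 + s^3 - 9*s^2 - 2*s + 8)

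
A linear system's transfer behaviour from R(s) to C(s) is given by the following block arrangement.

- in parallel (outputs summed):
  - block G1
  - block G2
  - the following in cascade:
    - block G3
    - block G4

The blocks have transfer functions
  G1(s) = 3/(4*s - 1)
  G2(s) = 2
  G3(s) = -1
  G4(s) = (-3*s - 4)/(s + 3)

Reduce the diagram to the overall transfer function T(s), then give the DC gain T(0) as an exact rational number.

The answer is 1/3.

Reasoning:
Step 1: series reduction of G3, G4; result (3*s + 4)/(s + 3)
Step 2: parallel reduction of G1, G2, (G3*G4); result (20*s^2 + 38*s - 1)/(4*s^2 + 11*s - 3)
DC gain: substitute s = 0 into T(s) from step 2: T(0) = -1/(-3) = 1/3.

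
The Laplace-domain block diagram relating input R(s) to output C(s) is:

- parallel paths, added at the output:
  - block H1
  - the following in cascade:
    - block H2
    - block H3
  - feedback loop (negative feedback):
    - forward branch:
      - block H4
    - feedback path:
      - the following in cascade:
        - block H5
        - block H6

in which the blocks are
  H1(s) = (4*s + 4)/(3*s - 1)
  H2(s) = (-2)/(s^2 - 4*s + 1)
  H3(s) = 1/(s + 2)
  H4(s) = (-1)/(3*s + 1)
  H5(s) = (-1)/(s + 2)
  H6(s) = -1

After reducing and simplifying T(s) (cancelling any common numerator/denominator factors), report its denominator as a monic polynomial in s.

The answer is s^6 - 103*s^4/9 - 101*s^3/9 + 22*s^2/3 - s/9 - 2/9.

Reasoning:
(1) cascade H2, H3; result (-2)/(s^3 - 2*s^2 - 7*s + 2)
(2) combine H5, H6 in series; result 1/(s + 2)
(3) collapse the loop (H4 forward, (H5*H6) return); result (-s - 2)/(3*s^2 + 7*s + 1)
(4) add H1, (H2*H3), [H4/(1+H4*(H5*H6))] (parallel); result (12*s^6 + 13*s^5 - 131*s^4 - 301*s^3 - 163*s^2 + 20*s + 14)/(9*s^6 - 103*s^4 - 101*s^3 + 66*s^2 - s - 2)
T(s) is the step-4 result (common factors already cancelled). Leading coefficient of the denominator: 9. Divide through by 9 for the monic polynomial.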